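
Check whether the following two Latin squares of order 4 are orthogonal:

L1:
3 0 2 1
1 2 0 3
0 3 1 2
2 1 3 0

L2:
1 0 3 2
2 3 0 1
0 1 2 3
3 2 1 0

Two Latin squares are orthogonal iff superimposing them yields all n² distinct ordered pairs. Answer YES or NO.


Form the n² = 16 superimposed pairs (L1[i][j], L2[i][j]), row by row (rows and columns indexed from 0):
row 0: (3,1) (0,0) (2,3) (1,2)
row 1: (1,2) (2,3) (0,0) (3,1)
row 2: (0,0) (3,1) (1,2) (2,3)
row 3: (2,3) (1,2) (3,1) (0,0)
Orthogonality requires all 16 pairs distinct.
But the pair (1,2) repeats: cell (0,3) has L1 = 1, L2 = 2, and cell (1,0) has L1 = 1, L2 = 2.
A repeated pair means some other pair never occurs (only 4 distinct pairs out of 16), so the squares are not orthogonal.
Conclusion: NO.

NO


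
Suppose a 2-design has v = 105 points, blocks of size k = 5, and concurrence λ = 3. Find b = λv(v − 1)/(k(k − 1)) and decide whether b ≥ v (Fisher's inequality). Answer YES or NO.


b = λv(v − 1)/(k(k − 1)) = 3·105·104/(5·4) = 32760/20 = 1638.
Compare with v = 105: b ≥ v, so Fisher's inequality holds.

YES


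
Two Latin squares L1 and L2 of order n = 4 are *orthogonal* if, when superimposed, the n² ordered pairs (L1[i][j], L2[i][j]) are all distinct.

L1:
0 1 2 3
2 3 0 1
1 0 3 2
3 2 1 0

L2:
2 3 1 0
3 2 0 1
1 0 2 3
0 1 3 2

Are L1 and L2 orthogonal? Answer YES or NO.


Form the n² = 16 superimposed pairs (L1[i][j], L2[i][j]), row by row (rows and columns indexed from 0):
row 0: (0,2) (1,3) (2,1) (3,0)
row 1: (2,3) (3,2) (0,0) (1,1)
row 2: (1,1) (0,0) (3,2) (2,3)
row 3: (3,0) (2,1) (1,3) (0,2)
Orthogonality requires all 16 pairs distinct.
But the pair (1,1) repeats: cell (1,3) has L1 = 1, L2 = 1, and cell (2,0) has L1 = 1, L2 = 1.
A repeated pair means some other pair never occurs (only 8 distinct pairs out of 16), so the squares are not orthogonal.
Conclusion: NO.

NO


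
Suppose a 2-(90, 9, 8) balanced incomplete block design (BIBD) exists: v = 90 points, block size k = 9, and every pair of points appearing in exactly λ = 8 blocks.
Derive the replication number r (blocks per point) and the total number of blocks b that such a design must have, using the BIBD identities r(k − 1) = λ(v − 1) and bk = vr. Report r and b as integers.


Any 2-(v, k, λ) BIBD satisfies two necessary conditions:
  (i)  Each point sits in r blocks, and counting incidences through any fixed point gives r(k − 1) = λ(v − 1), so r = λ(v − 1)/(k − 1).
  (ii) Total incidences bk = vr, so b = vr/k.
Step 1: r = λ(v − 1)/(k − 1) = 8·(90 − 1)/(9 − 1) = 8·89/8 = 712/8 = 89.
Step 2: b = vr/k = 90·89/9 = 8010/9 = 890.
Check integrality: r = 89 ∈ Z ✓, b = 890 ∈ Z ✓.
(These identities are necessary conditions: they determine r and b for any design with these parameters, but do not by themselves prove that one exists.)

r = 89, b = 890.


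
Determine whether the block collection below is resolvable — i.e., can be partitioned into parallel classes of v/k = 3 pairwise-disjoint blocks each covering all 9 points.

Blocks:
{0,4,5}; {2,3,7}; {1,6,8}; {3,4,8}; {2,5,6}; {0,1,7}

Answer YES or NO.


v = 9, block size k = 3, number of blocks = 6.
For resolvability, blocks must partition into parallel classes of size v/k = 3.
Total blocks must therefore be a multiple of 3: 6 = 3·2 + 0 ⇒ divisible ✓.
Greedy packing gives 2 candidate class(es). Each should be a full parallel class (size 3, covers all 9 points).
  Class 1 (3 blocks): {0,4,5}; {2,3,7}; {1,6,8}. Points covered: [0, 1, 2, 3, 4, 5, 6, 7, 8].
  Class 2 (3 blocks): {3,4,8}; {2,5,6}; {0,1,7}. Points covered: [0, 1, 2, 3, 4, 5, 6, 7, 8].
All classes full (size 3)? YES. All classes cover every point? YES.
Resolvable? YES.

YES


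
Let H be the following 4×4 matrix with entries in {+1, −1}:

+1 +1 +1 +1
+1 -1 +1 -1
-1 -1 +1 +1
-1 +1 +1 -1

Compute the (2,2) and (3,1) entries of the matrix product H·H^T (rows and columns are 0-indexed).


Row 1 of H: [1, -1, 1, -1].
Row 2 of H: [-1, -1, 1, 1].
Row 3 of H: [-1, 1, 1, -1].
(H·H^T)[2][2] = Σ_j H[2][j]·H[2][j] = (-1)² + (-1)² + (1)² + (1)² = 1 + 1 + 1 + 1 = 4.
(H·H^T)[3][1] = Σ_j H[3][j]·H[1][j] = (-1)·(1) + (1)·(-1) + (1)·(1) + (-1)·(-1) = -1 + -1 + 1 + 1 = 0.
So rows 3 and 1 are orthogonal; the diagonal entry equals n = 4.

(2,2) entry = 4; (3,1) entry = 0.


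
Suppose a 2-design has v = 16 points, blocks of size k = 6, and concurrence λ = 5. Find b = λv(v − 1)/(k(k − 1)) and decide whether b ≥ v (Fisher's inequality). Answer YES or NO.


r = λ(v − 1)/(k − 1) = 5·15/5 = 15.
b = vr/k = 16·15/6 = 40.
Fisher's inequality: b ≥ v ⇔ 40 ≥ 16? YES.

YES


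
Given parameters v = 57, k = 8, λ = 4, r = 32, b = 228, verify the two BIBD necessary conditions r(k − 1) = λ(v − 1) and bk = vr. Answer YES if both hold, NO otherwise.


Condition (i): r(k − 1) = 32·7 = 224; λ(v − 1) = 4·56 = 224. Match? YES.
Condition (ii): bk = 228·8 = 1824; vr = 57·32 = 1824. Match? YES.
Both conditions hold? YES.

YES


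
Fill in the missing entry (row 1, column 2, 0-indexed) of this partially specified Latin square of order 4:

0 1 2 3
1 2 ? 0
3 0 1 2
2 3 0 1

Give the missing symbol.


Row 1 contains symbols [0, 1, 2] — missing [3].
Column 2 contains symbols [0, 1, 2] — missing [3].
The missing symbol must appear in both missing sets; intersection = [3].
Therefore the hidden value is 3.

Missing value = 3.


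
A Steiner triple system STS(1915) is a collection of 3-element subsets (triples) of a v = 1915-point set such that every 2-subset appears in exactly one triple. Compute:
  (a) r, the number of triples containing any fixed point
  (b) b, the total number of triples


An STS(v) is a 2-(v, 3, 1) BIBD: block size k = 3, λ = 1.
Replication: r(k − 1) = λ(v − 1) ⇒ r·2 = 1915 − 1 = 1914 ⇒ r = 957.
Block count: bk = vr ⇒ b·3 = 1915·957 = 1832655 ⇒ b = 610885.
(Check via b = v(v − 1)/6 = 1915·1914/6 = 3665310/6 = 610885.)

r = 957, b = 610885.


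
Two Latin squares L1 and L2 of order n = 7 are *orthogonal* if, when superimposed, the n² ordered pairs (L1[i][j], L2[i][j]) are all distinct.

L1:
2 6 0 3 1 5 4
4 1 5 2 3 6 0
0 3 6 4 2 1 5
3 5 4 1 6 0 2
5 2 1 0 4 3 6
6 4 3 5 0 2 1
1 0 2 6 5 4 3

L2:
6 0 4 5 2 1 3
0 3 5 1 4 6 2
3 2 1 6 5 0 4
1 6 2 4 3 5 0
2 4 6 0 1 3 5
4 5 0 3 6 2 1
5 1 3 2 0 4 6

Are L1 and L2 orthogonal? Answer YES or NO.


Form the n² = 49 superimposed pairs (L1[i][j], L2[i][j]), row by row (rows and columns indexed from 0):
row 0: (2,6) (6,0) (0,4) (3,5) (1,2) (5,1) (4,3)
row 1: (4,0) (1,3) (5,5) (2,1) (3,4) (6,6) (0,2)
row 2: (0,3) (3,2) (6,1) (4,6) (2,5) (1,0) (5,4)
row 3: (3,1) (5,6) (4,2) (1,4) (6,3) (0,5) (2,0)
row 4: (5,2) (2,4) (1,6) (0,0) (4,1) (3,3) (6,5)
row 5: (6,4) (4,5) (3,0) (5,3) (0,6) (2,2) (1,1)
row 6: (1,5) (0,1) (2,3) (6,2) (5,0) (4,4) (3,6)
Orthogonality requires all 49 pairs distinct.
Check by first coordinate: for each symbol s of L1, list the L2 entries in the n cells where L1 = s; they must all differ.
  L1 = 0: L2 entries (in reading order) 4, 2, 3, 5, 0, 6, 1 — all 7 distinct ✓
  L1 = 1: L2 entries (in reading order) 2, 3, 0, 4, 6, 1, 5 — all 7 distinct ✓
  L1 = 2: L2 entries (in reading order) 6, 1, 5, 0, 4, 2, 3 — all 7 distinct ✓
  L1 = 3: L2 entries (in reading order) 5, 4, 2, 1, 3, 0, 6 — all 7 distinct ✓
  L1 = 4: L2 entries (in reading order) 3, 0, 6, 2, 1, 5, 4 — all 7 distinct ✓
  L1 = 5: L2 entries (in reading order) 1, 5, 4, 6, 2, 3, 0 — all 7 distinct ✓
  L1 = 6: L2 entries (in reading order) 0, 6, 1, 3, 5, 4, 2 — all 7 distinct ✓
Every symbol of L1 meets every symbol of L2 exactly once, so all 49 pairs are distinct (49 of 49).
Conclusion: YES.

YES


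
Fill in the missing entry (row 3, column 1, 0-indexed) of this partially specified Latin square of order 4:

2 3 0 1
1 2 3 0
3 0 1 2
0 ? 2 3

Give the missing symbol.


Row 3 contains symbols [0, 2, 3] — missing [1].
Column 1 contains symbols [0, 2, 3] — missing [1].
The missing symbol must appear in both missing sets; intersection = [1].
Therefore the hidden value is 1.

Missing value = 1.


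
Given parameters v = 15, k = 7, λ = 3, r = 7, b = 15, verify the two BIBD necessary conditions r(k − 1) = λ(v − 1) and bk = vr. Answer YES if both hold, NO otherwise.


Condition (i): r(k − 1) = 7·6 = 42; λ(v − 1) = 3·14 = 42. Match? YES.
Condition (ii): bk = 15·7 = 105; vr = 15·7 = 105. Match? YES.
Both conditions hold? YES.

YES


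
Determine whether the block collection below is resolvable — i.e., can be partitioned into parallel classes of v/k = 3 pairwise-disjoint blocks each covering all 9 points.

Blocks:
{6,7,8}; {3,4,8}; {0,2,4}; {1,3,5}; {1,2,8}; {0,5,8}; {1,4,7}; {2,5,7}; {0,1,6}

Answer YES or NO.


v = 9, block size k = 3, number of blocks = 9.
For resolvability, blocks must partition into parallel classes of size v/k = 3.
Total blocks must therefore be a multiple of 3: 9 = 3·3 + 0 ⇒ divisible ✓.
Consider block {1,2,8}. It intersects every other block in the collection, so no parallel class of size 3 can contain it.
Since every block must belong to some parallel class in a resolution, the collection cannot be partitioned into parallel classes.
Resolvable? NO.

NO


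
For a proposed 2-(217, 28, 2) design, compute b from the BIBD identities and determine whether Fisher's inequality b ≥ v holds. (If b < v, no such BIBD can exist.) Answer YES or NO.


b = λv(v − 1)/(k(k − 1)) = 2·217·216/(28·27) = 93744/756 = 124.
Compare with v = 217: b < v, so Fisher's inequality fails.

NO


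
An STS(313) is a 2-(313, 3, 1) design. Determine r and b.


An STS(v) is a 2-(v, 3, 1) BIBD: block size k = 3, λ = 1.
Replication: r(k − 1) = λ(v − 1) ⇒ r·2 = 313 − 1 = 312 ⇒ r = 156.
Block count: b = v(v − 1)/6 = 313·312/6 = 97656/6 = 16276.

r = 156, b = 16276.


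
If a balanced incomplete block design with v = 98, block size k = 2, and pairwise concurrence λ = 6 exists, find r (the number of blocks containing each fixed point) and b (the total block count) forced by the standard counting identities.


Any 2-(v, k, λ) BIBD satisfies two necessary conditions:
  (i)  Each point sits in r blocks, and counting incidences through any fixed point gives r(k − 1) = λ(v − 1), so r = λ(v − 1)/(k − 1).
  (ii) Total incidences bk = vr, so b = vr/k.
Step 1: r = λ(v − 1)/(k − 1) = 6·(98 − 1)/(2 − 1) = 6·97/1 = 582/1 = 582.
Step 2: b = vr/k = 98·582/2 = 57036/2 = 28518.
Check integrality: r = 582 ∈ Z ✓, b = 28518 ∈ Z ✓.
(These identities are necessary conditions: they determine r and b for any design with these parameters, but do not by themselves prove that one exists.)

r = 582, b = 28518.


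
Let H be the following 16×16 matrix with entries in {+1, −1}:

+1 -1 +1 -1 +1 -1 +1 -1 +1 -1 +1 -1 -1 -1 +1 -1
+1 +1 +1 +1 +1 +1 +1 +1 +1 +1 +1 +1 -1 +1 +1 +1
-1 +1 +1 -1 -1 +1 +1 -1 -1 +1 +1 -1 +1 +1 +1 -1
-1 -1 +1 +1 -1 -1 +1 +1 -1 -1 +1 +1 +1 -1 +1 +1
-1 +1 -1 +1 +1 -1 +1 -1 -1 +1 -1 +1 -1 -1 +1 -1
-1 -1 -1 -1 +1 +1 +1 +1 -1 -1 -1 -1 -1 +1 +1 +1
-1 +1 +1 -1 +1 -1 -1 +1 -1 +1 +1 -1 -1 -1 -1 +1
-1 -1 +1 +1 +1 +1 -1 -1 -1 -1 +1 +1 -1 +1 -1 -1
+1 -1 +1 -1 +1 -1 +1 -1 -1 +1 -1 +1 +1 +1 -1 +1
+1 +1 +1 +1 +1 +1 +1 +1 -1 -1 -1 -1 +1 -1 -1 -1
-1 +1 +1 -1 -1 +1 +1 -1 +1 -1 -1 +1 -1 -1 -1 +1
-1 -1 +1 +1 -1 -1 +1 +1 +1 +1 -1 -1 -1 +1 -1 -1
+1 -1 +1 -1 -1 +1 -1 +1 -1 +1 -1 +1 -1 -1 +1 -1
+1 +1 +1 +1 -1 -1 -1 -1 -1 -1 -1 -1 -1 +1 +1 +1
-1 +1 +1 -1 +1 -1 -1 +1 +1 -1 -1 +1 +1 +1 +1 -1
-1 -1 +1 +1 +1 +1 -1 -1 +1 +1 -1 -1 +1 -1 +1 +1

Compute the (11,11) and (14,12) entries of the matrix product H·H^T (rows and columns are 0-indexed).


Row 11 of H: [-1, -1, 1, 1, -1, -1, 1, 1, 1, 1, -1, -1, -1, 1, -1, -1].
Row 12 of H: [1, -1, 1, -1, -1, 1, -1, 1, -1, 1, -1, 1, -1, -1, 1, -1].
Row 14 of H: [-1, 1, 1, -1, 1, -1, -1, 1, 1, -1, -1, 1, 1, 1, 1, -1].
(H·H^T)[11][11] = Σ_j H[11][j]·H[11][j] = (-1)² + (-1)² + (1)² + (1)² + (-1)² + (-1)² + (1)² + (1)² + (1)² + (1)² + (-1)² + (-1)² + (-1)² + (1)² + (-1)² + (-1)² = 1 + 1 + 1 + 1 + 1 + 1 + 1 + 1 + 1 + 1 + 1 + 1 + 1 + 1 + 1 + 1 = 16.
(H·H^T)[14][12] = Σ_j H[14][j]·H[12][j] = (-1)·(1) + (1)·(-1) + (1)·(1) + (-1)·(-1) + (1)·(-1) + (-1)·(1) + (-1)·(-1) + (1)·(1) + (1)·(-1) + (-1)·(1) + (-1)·(-1) + (1)·(1) + (1)·(-1) + (1)·(-1) + (1)·(1) + (-1)·(-1) = -1 + -1 + 1 + 1 + -1 + -1 + 1 + 1 + -1 + -1 + 1 + 1 + -1 + -1 + 1 + 1 = 0.
So rows 14 and 12 are orthogonal; the diagonal entry equals n = 16.

(11,11) entry = 16; (14,12) entry = 0.


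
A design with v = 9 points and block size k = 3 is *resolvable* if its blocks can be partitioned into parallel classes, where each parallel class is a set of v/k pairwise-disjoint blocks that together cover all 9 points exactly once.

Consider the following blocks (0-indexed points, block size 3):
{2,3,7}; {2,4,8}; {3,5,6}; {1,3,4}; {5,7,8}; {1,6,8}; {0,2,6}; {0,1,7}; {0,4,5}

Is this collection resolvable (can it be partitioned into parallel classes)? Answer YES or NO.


v = 9, block size k = 3, number of blocks = 9.
For resolvability, blocks must partition into parallel classes of size v/k = 3.
Total blocks must therefore be a multiple of 3: 9 = 3·3 + 0 ⇒ divisible ✓.
Greedy packing gives 3 candidate class(es). Each should be a full parallel class (size 3, covers all 9 points).
  Class 1 (3 blocks): {2,3,7}; {1,6,8}; {0,4,5}. Points covered: [0, 1, 2, 3, 4, 5, 6, 7, 8].
  Class 2 (3 blocks): {2,4,8}; {3,5,6}; {0,1,7}. Points covered: [0, 1, 2, 3, 4, 5, 6, 7, 8].
  Class 3 (3 blocks): {1,3,4}; {5,7,8}; {0,2,6}. Points covered: [0, 1, 2, 3, 4, 5, 6, 7, 8].
All classes full (size 3)? YES. All classes cover every point? YES.
Resolvable? YES.

YES


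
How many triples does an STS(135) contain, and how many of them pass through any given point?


An STS(v) is a 2-(v, 3, 1) BIBD: block size k = 3, λ = 1.
Replication: r(k − 1) = λ(v − 1) ⇒ r·2 = 135 − 1 = 134 ⇒ r = 67.
Block count: b = v(v − 1)/6 = 135·134/6 = 18090/6 = 3015.
(Check via bk = vr: 3015·3 = 9045 = 135·67 = 9045 ✓.)

r = 67, b = 3015.


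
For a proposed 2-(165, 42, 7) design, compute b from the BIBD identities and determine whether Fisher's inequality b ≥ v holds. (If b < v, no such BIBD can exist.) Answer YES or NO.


b = λv(v − 1)/(k(k − 1)) = 7·165·164/(42·41) = 189420/1722 = 110.
Compare with v = 165: b < v, so Fisher's inequality fails.

NO


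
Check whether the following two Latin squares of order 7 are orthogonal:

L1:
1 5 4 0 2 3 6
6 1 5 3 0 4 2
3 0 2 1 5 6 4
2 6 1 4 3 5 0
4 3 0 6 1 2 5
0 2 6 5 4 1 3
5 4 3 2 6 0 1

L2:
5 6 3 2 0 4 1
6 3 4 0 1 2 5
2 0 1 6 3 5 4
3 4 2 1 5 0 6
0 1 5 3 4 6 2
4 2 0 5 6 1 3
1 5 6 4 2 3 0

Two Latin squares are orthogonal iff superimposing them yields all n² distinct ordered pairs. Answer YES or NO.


Form the n² = 49 superimposed pairs (L1[i][j], L2[i][j]), row by row (rows and columns indexed from 0):
row 0: (1,5) (5,6) (4,3) (0,2) (2,0) (3,4) (6,1)
row 1: (6,6) (1,3) (5,4) (3,0) (0,1) (4,2) (2,5)
row 2: (3,2) (0,0) (2,1) (1,6) (5,3) (6,5) (4,4)
row 3: (2,3) (6,4) (1,2) (4,1) (3,5) (5,0) (0,6)
row 4: (4,0) (3,1) (0,5) (6,3) (1,4) (2,6) (5,2)
row 5: (0,4) (2,2) (6,0) (5,5) (4,6) (1,1) (3,3)
row 6: (5,1) (4,5) (3,6) (2,4) (6,2) (0,3) (1,0)
Orthogonality requires all 49 pairs distinct.
Check by first coordinate: for each symbol s of L1, list the L2 entries in the n cells where L1 = s; they must all differ.
  L1 = 0: L2 entries (in reading order) 2, 1, 0, 6, 5, 4, 3 — all 7 distinct ✓
  L1 = 1: L2 entries (in reading order) 5, 3, 6, 2, 4, 1, 0 — all 7 distinct ✓
  L1 = 2: L2 entries (in reading order) 0, 5, 1, 3, 6, 2, 4 — all 7 distinct ✓
  L1 = 3: L2 entries (in reading order) 4, 0, 2, 5, 1, 3, 6 — all 7 distinct ✓
  L1 = 4: L2 entries (in reading order) 3, 2, 4, 1, 0, 6, 5 — all 7 distinct ✓
  L1 = 5: L2 entries (in reading order) 6, 4, 3, 0, 2, 5, 1 — all 7 distinct ✓
  L1 = 6: L2 entries (in reading order) 1, 6, 5, 4, 3, 0, 2 — all 7 distinct ✓
Every symbol of L1 meets every symbol of L2 exactly once, so all 49 pairs are distinct (49 of 49).
Conclusion: YES.

YES


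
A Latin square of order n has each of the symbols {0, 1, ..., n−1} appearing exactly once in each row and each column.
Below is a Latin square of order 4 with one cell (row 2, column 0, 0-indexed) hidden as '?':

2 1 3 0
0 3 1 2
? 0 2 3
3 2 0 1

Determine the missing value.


Row 2 contains symbols [0, 2, 3] — missing [1].
Column 0 contains symbols [0, 2, 3] — missing [1].
The missing symbol must appear in both missing sets; intersection = [1].
Therefore the hidden value is 1.

Missing value = 1.


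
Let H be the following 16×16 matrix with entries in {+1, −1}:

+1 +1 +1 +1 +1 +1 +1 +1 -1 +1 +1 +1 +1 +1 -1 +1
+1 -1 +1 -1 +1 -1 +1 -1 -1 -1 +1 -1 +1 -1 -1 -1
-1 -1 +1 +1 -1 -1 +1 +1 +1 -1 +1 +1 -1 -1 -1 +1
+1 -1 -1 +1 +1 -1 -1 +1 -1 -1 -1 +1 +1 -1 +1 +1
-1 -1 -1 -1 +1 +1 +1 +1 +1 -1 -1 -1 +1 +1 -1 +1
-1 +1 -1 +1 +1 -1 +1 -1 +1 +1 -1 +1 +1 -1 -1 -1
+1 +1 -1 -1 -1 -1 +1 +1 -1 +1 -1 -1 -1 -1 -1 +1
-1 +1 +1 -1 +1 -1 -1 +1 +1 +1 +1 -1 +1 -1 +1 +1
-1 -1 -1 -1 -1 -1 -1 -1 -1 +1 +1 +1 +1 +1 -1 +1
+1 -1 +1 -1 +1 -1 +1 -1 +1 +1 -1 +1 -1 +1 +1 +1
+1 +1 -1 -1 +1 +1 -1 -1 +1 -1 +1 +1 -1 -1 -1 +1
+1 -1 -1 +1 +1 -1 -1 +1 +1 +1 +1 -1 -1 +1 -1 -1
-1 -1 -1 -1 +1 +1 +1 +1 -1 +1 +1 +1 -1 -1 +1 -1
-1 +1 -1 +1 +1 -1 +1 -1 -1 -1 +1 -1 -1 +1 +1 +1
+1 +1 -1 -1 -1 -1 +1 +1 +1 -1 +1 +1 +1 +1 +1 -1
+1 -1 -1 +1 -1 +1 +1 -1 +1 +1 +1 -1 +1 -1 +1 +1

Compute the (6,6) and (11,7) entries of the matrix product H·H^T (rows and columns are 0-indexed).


Row 6 of H: [1, 1, -1, -1, -1, -1, 1, 1, -1, 1, -1, -1, -1, -1, -1, 1].
Row 7 of H: [-1, 1, 1, -1, 1, -1, -1, 1, 1, 1, 1, -1, 1, -1, 1, 1].
Row 11 of H: [1, -1, -1, 1, 1, -1, -1, 1, 1, 1, 1, -1, -1, 1, -1, -1].
(H·H^T)[6][6] = Σ_j H[6][j]·H[6][j] = (1)² + (1)² + (-1)² + (-1)² + (-1)² + (-1)² + (1)² + (1)² + (-1)² + (1)² + (-1)² + (-1)² + (-1)² + (-1)² + (-1)² + (1)² = 1 + 1 + 1 + 1 + 1 + 1 + 1 + 1 + 1 + 1 + 1 + 1 + 1 + 1 + 1 + 1 = 16.
(H·H^T)[11][7] = Σ_j H[11][j]·H[7][j] = (1)·(-1) + (-1)·(1) + (-1)·(1) + (1)·(-1) + (1)·(1) + (-1)·(-1) + (-1)·(-1) + (1)·(1) + (1)·(1) + (1)·(1) + (1)·(1) + (-1)·(-1) + (-1)·(1) + (1)·(-1) + (-1)·(1) + (-1)·(1) = -1 + -1 + -1 + -1 + 1 + 1 + 1 + 1 + 1 + 1 + 1 + 1 + -1 + -1 + -1 + -1 = 0.
So rows 11 and 7 are orthogonal; the diagonal entry equals n = 16.

(6,6) entry = 16; (11,7) entry = 0.


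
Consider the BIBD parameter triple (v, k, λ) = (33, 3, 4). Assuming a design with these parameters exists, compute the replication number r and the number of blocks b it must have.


Any 2-(v, k, λ) BIBD satisfies two necessary conditions:
  (i)  Each point sits in r blocks, and counting incidences through any fixed point gives r(k − 1) = λ(v − 1), so r = λ(v − 1)/(k − 1).
  (ii) Total incidences bk = vr, so b = vr/k.
Step 1: r = λ(v − 1)/(k − 1) = 4·(33 − 1)/(3 − 1) = 4·32/2 = 128/2 = 64.
Step 2: b = vr/k = 33·64/3 = 2112/3 = 704.
Check integrality: r = 64 ∈ Z ✓, b = 704 ∈ Z ✓.
(These identities are necessary conditions: they determine r and b for any design with these parameters, but do not by themselves prove that one exists.)

r = 64, b = 704.


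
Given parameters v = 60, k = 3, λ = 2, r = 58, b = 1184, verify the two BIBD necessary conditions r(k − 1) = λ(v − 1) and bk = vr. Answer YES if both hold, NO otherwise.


Condition (i): r(k − 1) = 58·2 = 116; λ(v − 1) = 2·59 = 118. Match? NO.
Condition (ii): bk = 1184·3 = 3552; vr = 60·58 = 3480. Match? NO.
Both conditions hold? NO.

NO


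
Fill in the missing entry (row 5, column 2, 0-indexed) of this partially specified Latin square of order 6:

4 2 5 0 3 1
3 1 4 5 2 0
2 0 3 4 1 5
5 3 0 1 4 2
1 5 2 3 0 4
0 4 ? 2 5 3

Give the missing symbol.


Row 5 contains symbols [0, 2, 3, 4, 5] — missing [1].
Column 2 contains symbols [0, 2, 3, 4, 5] — missing [1].
The missing symbol must appear in both missing sets; intersection = [1].
Therefore the hidden value is 1.

Missing value = 1.


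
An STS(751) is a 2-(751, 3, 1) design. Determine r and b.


An STS(v) is a 2-(v, 3, 1) BIBD: block size k = 3, λ = 1.
Replication: r(k − 1) = λ(v − 1) ⇒ r·2 = 751 − 1 = 750 ⇒ r = 375.
Block count: bk = vr ⇒ b·3 = 751·375 = 281625 ⇒ b = 93875.

r = 375, b = 93875.


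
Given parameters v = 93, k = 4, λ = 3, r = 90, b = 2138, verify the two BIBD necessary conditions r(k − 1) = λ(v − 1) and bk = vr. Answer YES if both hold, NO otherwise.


Condition (i): r(k − 1) = 90·3 = 270; λ(v − 1) = 3·92 = 276. Match? NO.
Condition (ii): bk = 2138·4 = 8552; vr = 93·90 = 8370. Match? NO.
Both conditions hold? NO.

NO


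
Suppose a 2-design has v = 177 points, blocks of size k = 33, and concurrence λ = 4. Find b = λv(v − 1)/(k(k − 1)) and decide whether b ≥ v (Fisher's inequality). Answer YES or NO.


b = λv(v − 1)/(k(k − 1)) = 4·177·176/(33·32) = 124608/1056 = 118.
Compare with v = 177: b < v, so Fisher's inequality fails.

NO


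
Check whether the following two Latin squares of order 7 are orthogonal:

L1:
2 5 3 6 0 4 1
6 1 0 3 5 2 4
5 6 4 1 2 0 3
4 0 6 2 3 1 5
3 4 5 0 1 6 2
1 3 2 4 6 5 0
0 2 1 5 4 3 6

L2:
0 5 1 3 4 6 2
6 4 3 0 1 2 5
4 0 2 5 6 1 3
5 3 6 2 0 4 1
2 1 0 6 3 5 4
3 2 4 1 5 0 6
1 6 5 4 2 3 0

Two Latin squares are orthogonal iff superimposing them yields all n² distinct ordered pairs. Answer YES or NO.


Form the n² = 49 superimposed pairs (L1[i][j], L2[i][j]), row by row (rows and columns indexed from 0):
row 0: (2,0) (5,5) (3,1) (6,3) (0,4) (4,6) (1,2)
row 1: (6,6) (1,4) (0,3) (3,0) (5,1) (2,2) (4,5)
row 2: (5,4) (6,0) (4,2) (1,5) (2,6) (0,1) (3,3)
row 3: (4,5) (0,3) (6,6) (2,2) (3,0) (1,4) (5,1)
row 4: (3,2) (4,1) (5,0) (0,6) (1,3) (6,5) (2,4)
row 5: (1,3) (3,2) (2,4) (4,1) (6,5) (5,0) (0,6)
row 6: (0,1) (2,6) (1,5) (5,4) (4,2) (3,3) (6,0)
Orthogonality requires all 49 pairs distinct.
But the pair (4,5) repeats: cell (1,6) has L1 = 4, L2 = 5, and cell (3,0) has L1 = 4, L2 = 5.
A repeated pair means some other pair never occurs (only 28 distinct pairs out of 49), so the squares are not orthogonal.
Conclusion: NO.

NO


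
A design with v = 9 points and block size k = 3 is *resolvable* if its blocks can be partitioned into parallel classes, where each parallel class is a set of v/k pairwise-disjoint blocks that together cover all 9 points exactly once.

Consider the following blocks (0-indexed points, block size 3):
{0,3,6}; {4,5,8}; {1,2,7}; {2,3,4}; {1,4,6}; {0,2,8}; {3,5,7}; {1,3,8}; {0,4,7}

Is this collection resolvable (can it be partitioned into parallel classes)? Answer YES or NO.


v = 9, block size k = 3, number of blocks = 9.
For resolvability, blocks must partition into parallel classes of size v/k = 3.
Total blocks must therefore be a multiple of 3: 9 = 3·3 + 0 ⇒ divisible ✓.
Consider block {2,3,4}. It intersects every other block in the collection, so no parallel class of size 3 can contain it.
Since every block must belong to some parallel class in a resolution, the collection cannot be partitioned into parallel classes.
Resolvable? NO.

NO


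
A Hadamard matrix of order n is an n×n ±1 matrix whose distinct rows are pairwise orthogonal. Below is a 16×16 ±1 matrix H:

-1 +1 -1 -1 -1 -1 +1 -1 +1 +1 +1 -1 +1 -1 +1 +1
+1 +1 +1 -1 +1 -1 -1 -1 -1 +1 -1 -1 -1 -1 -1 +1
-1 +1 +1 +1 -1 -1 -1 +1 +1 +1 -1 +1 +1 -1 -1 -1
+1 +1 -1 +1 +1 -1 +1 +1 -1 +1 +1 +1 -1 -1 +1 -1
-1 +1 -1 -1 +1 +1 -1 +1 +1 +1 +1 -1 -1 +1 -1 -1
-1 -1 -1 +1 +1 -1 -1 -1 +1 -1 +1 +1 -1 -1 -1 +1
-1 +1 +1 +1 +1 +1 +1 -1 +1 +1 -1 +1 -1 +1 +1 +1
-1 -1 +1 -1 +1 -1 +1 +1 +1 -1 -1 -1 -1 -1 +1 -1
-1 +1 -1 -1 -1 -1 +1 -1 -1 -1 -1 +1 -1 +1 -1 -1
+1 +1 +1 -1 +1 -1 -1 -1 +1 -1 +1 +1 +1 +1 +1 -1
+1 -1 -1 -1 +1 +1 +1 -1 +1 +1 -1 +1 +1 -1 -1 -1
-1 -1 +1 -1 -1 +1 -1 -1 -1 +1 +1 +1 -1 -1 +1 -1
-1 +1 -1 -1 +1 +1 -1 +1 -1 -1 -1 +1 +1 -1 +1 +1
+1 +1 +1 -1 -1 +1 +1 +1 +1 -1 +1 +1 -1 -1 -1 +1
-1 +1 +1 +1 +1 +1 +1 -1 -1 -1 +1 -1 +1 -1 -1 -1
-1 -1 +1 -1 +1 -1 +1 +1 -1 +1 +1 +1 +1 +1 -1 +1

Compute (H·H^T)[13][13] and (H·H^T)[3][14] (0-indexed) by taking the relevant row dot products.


Row 3 of H: [1, 1, -1, 1, 1, -1, 1, 1, -1, 1, 1, 1, -1, -1, 1, -1].
Row 13 of H: [1, 1, 1, -1, -1, 1, 1, 1, 1, -1, 1, 1, -1, -1, -1, 1].
Row 14 of H: [-1, 1, 1, 1, 1, 1, 1, -1, -1, -1, 1, -1, 1, -1, -1, -1].
(H·H^T)[13][13] = Σ_j H[13][j]·H[13][j] = (1)² + (1)² + (1)² + (-1)² + (-1)² + (1)² + (1)² + (1)² + (1)² + (-1)² + (1)² + (1)² + (-1)² + (-1)² + (-1)² + (1)² = 1 + 1 + 1 + 1 + 1 + 1 + 1 + 1 + 1 + 1 + 1 + 1 + 1 + 1 + 1 + 1 = 16.
(H·H^T)[3][14] = Σ_j H[3][j]·H[14][j] = (1)·(-1) + (1)·(1) + (-1)·(1) + (1)·(1) + (1)·(1) + (-1)·(1) + (1)·(1) + (1)·(-1) + (-1)·(-1) + (1)·(-1) + (1)·(1) + (1)·(-1) + (-1)·(1) + (-1)·(-1) + (1)·(-1) + (-1)·(-1) = -1 + 1 + -1 + 1 + 1 + -1 + 1 + -1 + 1 + -1 + 1 + -1 + -1 + 1 + -1 + 1 = 0.
So rows 3 and 14 are orthogonal; the diagonal entry equals n = 16.

(13,13) entry = 16; (3,14) entry = 0.


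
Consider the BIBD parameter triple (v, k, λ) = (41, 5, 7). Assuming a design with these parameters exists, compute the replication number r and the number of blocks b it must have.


Any 2-(v, k, λ) BIBD satisfies two necessary conditions:
  (i)  Each point sits in r blocks, and counting incidences through any fixed point gives r(k − 1) = λ(v − 1), so r = λ(v − 1)/(k − 1).
  (ii) Total incidences bk = vr, so b = vr/k.
Step 1: r = λ(v − 1)/(k − 1) = 7·(41 − 1)/(5 − 1) = 7·40/4 = 280/4 = 70.
Step 2: b = vr/k = 41·70/5 = 2870/5 = 574.
Check integrality: r = 70 ∈ Z ✓, b = 574 ∈ Z ✓.
(These identities are necessary conditions: they determine r and b for any design with these parameters, but do not by themselves prove that one exists.)

r = 70, b = 574.


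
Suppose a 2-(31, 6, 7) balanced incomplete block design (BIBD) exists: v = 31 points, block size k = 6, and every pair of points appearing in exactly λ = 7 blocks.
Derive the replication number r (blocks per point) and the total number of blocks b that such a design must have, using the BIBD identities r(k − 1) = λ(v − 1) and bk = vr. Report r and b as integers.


Any 2-(v, k, λ) BIBD satisfies two necessary conditions:
  (i)  Each point sits in r blocks, and counting incidences through any fixed point gives r(k − 1) = λ(v − 1), so r = λ(v − 1)/(k − 1).
  (ii) Total incidences bk = vr, so b = vr/k.
Step 1: r = λ(v − 1)/(k − 1) = 7·(31 − 1)/(6 − 1) = 7·30/5 = 210/5 = 42.
Step 2: b = vr/k = 31·42/6 = 1302/6 = 217.
Check integrality: r = 42 ∈ Z ✓, b = 217 ∈ Z ✓.
(These identities are necessary conditions: they determine r and b for any design with these parameters, but do not by themselves prove that one exists.)

r = 42, b = 217.


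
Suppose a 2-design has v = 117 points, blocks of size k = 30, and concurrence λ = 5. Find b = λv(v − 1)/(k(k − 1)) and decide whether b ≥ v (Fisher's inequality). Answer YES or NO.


r = λ(v − 1)/(k − 1) = 5·116/29 = 20.
b = vr/k = 117·20/30 = 78.
Fisher's inequality: b ≥ v ⇔ 78 ≥ 117? NO.

NO


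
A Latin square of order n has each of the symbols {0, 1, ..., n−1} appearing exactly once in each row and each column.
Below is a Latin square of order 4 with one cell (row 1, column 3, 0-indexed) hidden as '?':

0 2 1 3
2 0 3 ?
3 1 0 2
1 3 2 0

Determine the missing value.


Row 1 contains symbols [0, 2, 3] — missing [1].
Column 3 contains symbols [0, 2, 3] — missing [1].
The missing symbol must appear in both missing sets; intersection = [1].
Therefore the hidden value is 1.

Missing value = 1.


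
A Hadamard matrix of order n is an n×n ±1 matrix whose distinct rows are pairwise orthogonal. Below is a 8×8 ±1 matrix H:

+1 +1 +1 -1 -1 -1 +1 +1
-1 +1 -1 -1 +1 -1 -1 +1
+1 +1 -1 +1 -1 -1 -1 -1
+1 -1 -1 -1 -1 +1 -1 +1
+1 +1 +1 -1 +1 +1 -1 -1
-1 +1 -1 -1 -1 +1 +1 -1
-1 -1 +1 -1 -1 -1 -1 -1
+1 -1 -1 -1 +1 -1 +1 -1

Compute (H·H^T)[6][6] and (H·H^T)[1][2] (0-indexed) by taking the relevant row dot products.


Row 1 of H: [-1, 1, -1, -1, 1, -1, -1, 1].
Row 2 of H: [1, 1, -1, 1, -1, -1, -1, -1].
Row 6 of H: [-1, -1, 1, -1, -1, -1, -1, -1].
(H·H^T)[6][6] = Σ_j H[6][j]·H[6][j] = (-1)² + (-1)² + (1)² + (-1)² + (-1)² + (-1)² + (-1)² + (-1)² = 1 + 1 + 1 + 1 + 1 + 1 + 1 + 1 = 8.
(H·H^T)[1][2] = Σ_j H[1][j]·H[2][j] = (-1)·(1) + (1)·(1) + (-1)·(-1) + (-1)·(1) + (1)·(-1) + (-1)·(-1) + (-1)·(-1) + (1)·(-1) = -1 + 1 + 1 + -1 + -1 + 1 + 1 + -1 = 0.
So rows 1 and 2 are orthogonal; the diagonal entry equals n = 8.

(6,6) entry = 8; (1,2) entry = 0.


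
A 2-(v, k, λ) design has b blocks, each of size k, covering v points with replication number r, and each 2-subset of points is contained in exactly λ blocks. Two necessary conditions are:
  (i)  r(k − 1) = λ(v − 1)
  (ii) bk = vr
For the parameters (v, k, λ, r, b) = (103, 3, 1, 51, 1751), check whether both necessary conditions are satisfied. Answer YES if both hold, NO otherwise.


Condition (i): r(k − 1) = 51·2 = 102; λ(v − 1) = 1·102 = 102. Match? YES.
Condition (ii): bk = 1751·3 = 5253; vr = 103·51 = 5253. Match? YES.
Both conditions hold? YES.

YES


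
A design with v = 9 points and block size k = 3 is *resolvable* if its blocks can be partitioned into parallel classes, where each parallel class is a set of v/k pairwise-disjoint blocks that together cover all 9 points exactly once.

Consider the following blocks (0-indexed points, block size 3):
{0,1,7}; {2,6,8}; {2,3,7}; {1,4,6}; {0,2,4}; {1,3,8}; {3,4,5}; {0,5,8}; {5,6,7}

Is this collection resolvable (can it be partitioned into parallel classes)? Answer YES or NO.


v = 9, block size k = 3, number of blocks = 9.
For resolvability, blocks must partition into parallel classes of size v/k = 3.
Total blocks must therefore be a multiple of 3: 9 = 3·3 + 0 ⇒ divisible ✓.
Greedy packing gives 3 candidate class(es). Each should be a full parallel class (size 3, covers all 9 points).
  Class 1 (3 blocks): {0,1,7}; {2,6,8}; {3,4,5}. Points covered: [0, 1, 2, 3, 4, 5, 6, 7, 8].
  Class 2 (3 blocks): {2,3,7}; {1,4,6}; {0,5,8}. Points covered: [0, 1, 2, 3, 4, 5, 6, 7, 8].
  Class 3 (3 blocks): {0,2,4}; {1,3,8}; {5,6,7}. Points covered: [0, 1, 2, 3, 4, 5, 6, 7, 8].
All classes full (size 3)? YES. All classes cover every point? YES.
Resolvable? YES.

YES


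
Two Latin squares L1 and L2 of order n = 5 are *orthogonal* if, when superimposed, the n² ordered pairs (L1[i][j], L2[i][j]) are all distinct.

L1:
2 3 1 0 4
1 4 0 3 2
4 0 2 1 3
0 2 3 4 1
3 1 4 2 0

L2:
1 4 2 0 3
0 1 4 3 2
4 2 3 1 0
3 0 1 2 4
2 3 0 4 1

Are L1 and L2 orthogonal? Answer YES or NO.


Form the n² = 25 superimposed pairs (L1[i][j], L2[i][j]), row by row (rows and columns indexed from 0):
row 0: (2,1) (3,4) (1,2) (0,0) (4,3)
row 1: (1,0) (4,1) (0,4) (3,3) (2,2)
row 2: (4,4) (0,2) (2,3) (1,1) (3,0)
row 3: (0,3) (2,0) (3,1) (4,2) (1,4)
row 4: (3,2) (1,3) (4,0) (2,4) (0,1)
Orthogonality requires all 25 pairs distinct.
Check by first coordinate: for each symbol s of L1, list the L2 entries in the n cells where L1 = s; they must all differ.
  L1 = 0: L2 entries (in reading order) 0, 4, 2, 3, 1 — all 5 distinct ✓
  L1 = 1: L2 entries (in reading order) 2, 0, 1, 4, 3 — all 5 distinct ✓
  L1 = 2: L2 entries (in reading order) 1, 2, 3, 0, 4 — all 5 distinct ✓
  L1 = 3: L2 entries (in reading order) 4, 3, 0, 1, 2 — all 5 distinct ✓
  L1 = 4: L2 entries (in reading order) 3, 1, 4, 2, 0 — all 5 distinct ✓
Every symbol of L1 meets every symbol of L2 exactly once, so all 25 pairs are distinct (25 of 25).
Conclusion: YES.

YES


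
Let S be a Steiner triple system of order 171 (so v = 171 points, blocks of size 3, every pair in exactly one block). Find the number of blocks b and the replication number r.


An STS(v) is a 2-(v, 3, 1) BIBD: block size k = 3, λ = 1.
Replication: r(k − 1) = λ(v − 1) ⇒ r·2 = 171 − 1 = 170 ⇒ r = 85.
Block count: bk = vr ⇒ b·3 = 171·85 = 14535 ⇒ b = 4845.

r = 85, b = 4845.


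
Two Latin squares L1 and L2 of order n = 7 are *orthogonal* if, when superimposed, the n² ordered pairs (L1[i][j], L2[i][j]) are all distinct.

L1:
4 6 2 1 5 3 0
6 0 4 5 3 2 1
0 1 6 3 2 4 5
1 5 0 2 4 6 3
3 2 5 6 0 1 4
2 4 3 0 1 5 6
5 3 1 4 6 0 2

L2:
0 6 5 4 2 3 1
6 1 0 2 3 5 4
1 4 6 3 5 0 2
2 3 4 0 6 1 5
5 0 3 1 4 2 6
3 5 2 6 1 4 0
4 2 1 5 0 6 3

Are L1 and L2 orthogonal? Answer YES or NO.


Form the n² = 49 superimposed pairs (L1[i][j], L2[i][j]), row by row (rows and columns indexed from 0):
row 0: (4,0) (6,6) (2,5) (1,4) (5,2) (3,3) (0,1)
row 1: (6,6) (0,1) (4,0) (5,2) (3,3) (2,5) (1,4)
row 2: (0,1) (1,4) (6,6) (3,3) (2,5) (4,0) (5,2)
row 3: (1,2) (5,3) (0,4) (2,0) (4,6) (6,1) (3,5)
row 4: (3,5) (2,0) (5,3) (6,1) (0,4) (1,2) (4,6)
row 5: (2,3) (4,5) (3,2) (0,6) (1,1) (5,4) (6,0)
row 6: (5,4) (3,2) (1,1) (4,5) (6,0) (0,6) (2,3)
Orthogonality requires all 49 pairs distinct.
But the pair (6,6) repeats: cell (0,1) has L1 = 6, L2 = 6, and cell (1,0) has L1 = 6, L2 = 6.
A repeated pair means some other pair never occurs (only 21 distinct pairs out of 49), so the squares are not orthogonal.
Conclusion: NO.

NO


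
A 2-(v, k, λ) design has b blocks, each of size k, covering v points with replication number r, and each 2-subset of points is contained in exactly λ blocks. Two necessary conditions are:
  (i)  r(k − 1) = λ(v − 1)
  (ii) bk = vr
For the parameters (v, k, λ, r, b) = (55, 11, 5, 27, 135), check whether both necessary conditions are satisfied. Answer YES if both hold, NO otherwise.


Condition (i): r(k − 1) = 27·10 = 270; λ(v − 1) = 5·54 = 270. Match? YES.
Condition (ii): bk = 135·11 = 1485; vr = 55·27 = 1485. Match? YES.
Both conditions hold? YES.

YES


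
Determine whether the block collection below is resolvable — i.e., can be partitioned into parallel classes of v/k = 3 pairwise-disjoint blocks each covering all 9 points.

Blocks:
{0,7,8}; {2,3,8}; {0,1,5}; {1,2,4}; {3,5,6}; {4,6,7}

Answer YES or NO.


v = 9, block size k = 3, number of blocks = 6.
For resolvability, blocks must partition into parallel classes of size v/k = 3.
Total blocks must therefore be a multiple of 3: 6 = 3·2 + 0 ⇒ divisible ✓.
Greedy packing gives 2 candidate class(es). Each should be a full parallel class (size 3, covers all 9 points).
  Class 1 (3 blocks): {0,7,8}; {1,2,4}; {3,5,6}. Points covered: [0, 1, 2, 3, 4, 5, 6, 7, 8].
  Class 2 (3 blocks): {2,3,8}; {0,1,5}; {4,6,7}. Points covered: [0, 1, 2, 3, 4, 5, 6, 7, 8].
All classes full (size 3)? YES. All classes cover every point? YES.
Resolvable? YES.

YES


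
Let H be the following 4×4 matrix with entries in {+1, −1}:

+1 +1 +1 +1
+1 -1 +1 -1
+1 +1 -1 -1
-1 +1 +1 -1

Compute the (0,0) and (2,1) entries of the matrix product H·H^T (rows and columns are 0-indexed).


Row 0 of H: [1, 1, 1, 1].
Row 1 of H: [1, -1, 1, -1].
Row 2 of H: [1, 1, -1, -1].
(H·H^T)[0][0] = Σ_j H[0][j]·H[0][j] = (1)² + (1)² + (1)² + (1)² = 1 + 1 + 1 + 1 = 4.
(H·H^T)[2][1] = Σ_j H[2][j]·H[1][j] = (1)·(1) + (1)·(-1) + (-1)·(1) + (-1)·(-1) = 1 + -1 + -1 + 1 = 0.
So rows 2 and 1 are orthogonal; the diagonal entry equals n = 4.

(0,0) entry = 4; (2,1) entry = 0.


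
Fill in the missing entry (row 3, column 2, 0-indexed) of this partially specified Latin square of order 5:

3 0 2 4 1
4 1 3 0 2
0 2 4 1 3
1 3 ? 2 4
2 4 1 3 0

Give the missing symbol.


Row 3 contains symbols [1, 2, 3, 4] — missing [0].
Column 2 contains symbols [1, 2, 3, 4] — missing [0].
The missing symbol must appear in both missing sets; intersection = [0].
Therefore the hidden value is 0.

Missing value = 0.


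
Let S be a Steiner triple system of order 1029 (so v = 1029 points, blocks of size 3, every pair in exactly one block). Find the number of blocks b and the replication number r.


An STS(v) is a 2-(v, 3, 1) BIBD: block size k = 3, λ = 1.
Replication: r(k − 1) = λ(v − 1) ⇒ r·2 = 1029 − 1 = 1028 ⇒ r = 514.
Block count: bk = vr ⇒ b·3 = 1029·514 = 528906 ⇒ b = 176302.

r = 514, b = 176302.


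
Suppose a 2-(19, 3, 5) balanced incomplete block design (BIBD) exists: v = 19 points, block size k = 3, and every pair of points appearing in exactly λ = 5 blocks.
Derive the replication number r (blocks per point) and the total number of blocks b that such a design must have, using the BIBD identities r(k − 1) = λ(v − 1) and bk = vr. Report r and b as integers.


Any 2-(v, k, λ) BIBD satisfies two necessary conditions:
  (i)  Each point sits in r blocks, and counting incidences through any fixed point gives r(k − 1) = λ(v − 1), so r = λ(v − 1)/(k − 1).
  (ii) Total incidences bk = vr, so b = vr/k.
Step 1: r = λ(v − 1)/(k − 1) = 5·(19 − 1)/(3 − 1) = 5·18/2 = 90/2 = 45.
Step 2: b = vr/k = 19·45/3 = 855/3 = 285.
Check integrality: r = 45 ∈ Z ✓, b = 285 ∈ Z ✓.
(These identities are necessary conditions: they determine r and b for any design with these parameters, but do not by themselves prove that one exists.)

r = 45, b = 285.


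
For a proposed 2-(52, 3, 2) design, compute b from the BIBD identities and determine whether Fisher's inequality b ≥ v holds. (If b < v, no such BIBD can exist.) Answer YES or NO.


r = λ(v − 1)/(k − 1) = 2·51/2 = 51.
b = vr/k = 52·51/3 = 884.
Fisher's inequality: b ≥ v ⇔ 884 ≥ 52? YES.

YES


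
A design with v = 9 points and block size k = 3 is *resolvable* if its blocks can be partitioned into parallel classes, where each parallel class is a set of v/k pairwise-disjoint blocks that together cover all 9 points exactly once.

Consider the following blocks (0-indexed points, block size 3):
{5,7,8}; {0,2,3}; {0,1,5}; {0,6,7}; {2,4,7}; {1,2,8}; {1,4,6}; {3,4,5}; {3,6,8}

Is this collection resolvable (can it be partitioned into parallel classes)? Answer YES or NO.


v = 9, block size k = 3, number of blocks = 9.
For resolvability, blocks must partition into parallel classes of size v/k = 3.
Total blocks must therefore be a multiple of 3: 9 = 3·3 + 0 ⇒ divisible ✓.
Greedy packing gives 3 candidate class(es). Each should be a full parallel class (size 3, covers all 9 points).
  Class 1 (3 blocks): {5,7,8}; {0,2,3}; {1,4,6}. Points covered: [0, 1, 2, 3, 4, 5, 6, 7, 8].
  Class 2 (3 blocks): {0,1,5}; {2,4,7}; {3,6,8}. Points covered: [0, 1, 2, 3, 4, 5, 6, 7, 8].
  Class 3 (3 blocks): {0,6,7}; {1,2,8}; {3,4,5}. Points covered: [0, 1, 2, 3, 4, 5, 6, 7, 8].
All classes full (size 3)? YES. All classes cover every point? YES.
Resolvable? YES.

YES


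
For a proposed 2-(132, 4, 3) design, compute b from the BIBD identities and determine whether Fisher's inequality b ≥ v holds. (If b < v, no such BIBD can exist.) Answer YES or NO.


b = λv(v − 1)/(k(k − 1)) = 3·132·131/(4·3) = 51876/12 = 4323.
Compare with v = 132: b ≥ v, so Fisher's inequality holds.

YES


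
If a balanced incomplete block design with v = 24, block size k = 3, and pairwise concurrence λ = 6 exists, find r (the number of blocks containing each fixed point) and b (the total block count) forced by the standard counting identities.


Any 2-(v, k, λ) BIBD satisfies two necessary conditions:
  (i)  Each point sits in r blocks, and counting incidences through any fixed point gives r(k − 1) = λ(v − 1), so r = λ(v − 1)/(k − 1).
  (ii) Total incidences bk = vr, so b = vr/k.
Step 1: r = λ(v − 1)/(k − 1) = 6·(24 − 1)/(3 − 1) = 6·23/2 = 138/2 = 69.
Step 2: b = vr/k = 24·69/3 = 1656/3 = 552.
Check integrality: r = 69 ∈ Z ✓, b = 552 ∈ Z ✓.
(These identities are necessary conditions: they determine r and b for any design with these parameters, but do not by themselves prove that one exists.)

r = 69, b = 552.


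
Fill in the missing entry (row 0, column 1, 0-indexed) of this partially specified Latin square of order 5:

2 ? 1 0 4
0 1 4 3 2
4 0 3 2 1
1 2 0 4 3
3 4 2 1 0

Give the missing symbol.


Row 0 contains symbols [0, 1, 2, 4] — missing [3].
Column 1 contains symbols [0, 1, 2, 4] — missing [3].
The missing symbol must appear in both missing sets; intersection = [3].
Therefore the hidden value is 3.

Missing value = 3.


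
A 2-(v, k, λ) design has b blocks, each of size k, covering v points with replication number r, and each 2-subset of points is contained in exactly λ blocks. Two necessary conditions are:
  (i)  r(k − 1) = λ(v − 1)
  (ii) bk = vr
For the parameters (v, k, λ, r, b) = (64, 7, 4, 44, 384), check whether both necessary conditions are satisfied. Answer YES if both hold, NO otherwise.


Condition (i): r(k − 1) = 44·6 = 264; λ(v − 1) = 4·63 = 252. Match? NO.
Condition (ii): bk = 384·7 = 2688; vr = 64·44 = 2816. Match? NO.
Both conditions hold? NO.

NO
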